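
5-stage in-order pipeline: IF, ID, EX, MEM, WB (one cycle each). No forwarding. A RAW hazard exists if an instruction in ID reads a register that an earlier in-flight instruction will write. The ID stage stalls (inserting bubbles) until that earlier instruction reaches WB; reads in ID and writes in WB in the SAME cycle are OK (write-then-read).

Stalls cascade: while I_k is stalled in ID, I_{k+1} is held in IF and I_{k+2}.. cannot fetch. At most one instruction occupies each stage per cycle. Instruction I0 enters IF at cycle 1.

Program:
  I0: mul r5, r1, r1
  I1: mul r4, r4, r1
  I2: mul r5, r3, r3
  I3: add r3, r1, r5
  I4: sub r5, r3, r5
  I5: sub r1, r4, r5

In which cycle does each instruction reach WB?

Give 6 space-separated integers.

Answer: 5 6 7 10 13 16

Derivation:
I0 mul r5 <- r1,r1: IF@1 ID@2 stall=0 (-) EX@3 MEM@4 WB@5
I1 mul r4 <- r4,r1: IF@2 ID@3 stall=0 (-) EX@4 MEM@5 WB@6
I2 mul r5 <- r3,r3: IF@3 ID@4 stall=0 (-) EX@5 MEM@6 WB@7
I3 add r3 <- r1,r5: IF@4 ID@5 stall=2 (RAW on I2.r5 (WB@7)) EX@8 MEM@9 WB@10
I4 sub r5 <- r3,r5: IF@5 ID@8 stall=2 (RAW on I3.r3 (WB@10)) EX@11 MEM@12 WB@13
I5 sub r1 <- r4,r5: IF@8 ID@11 stall=2 (RAW on I4.r5 (WB@13)) EX@14 MEM@15 WB@16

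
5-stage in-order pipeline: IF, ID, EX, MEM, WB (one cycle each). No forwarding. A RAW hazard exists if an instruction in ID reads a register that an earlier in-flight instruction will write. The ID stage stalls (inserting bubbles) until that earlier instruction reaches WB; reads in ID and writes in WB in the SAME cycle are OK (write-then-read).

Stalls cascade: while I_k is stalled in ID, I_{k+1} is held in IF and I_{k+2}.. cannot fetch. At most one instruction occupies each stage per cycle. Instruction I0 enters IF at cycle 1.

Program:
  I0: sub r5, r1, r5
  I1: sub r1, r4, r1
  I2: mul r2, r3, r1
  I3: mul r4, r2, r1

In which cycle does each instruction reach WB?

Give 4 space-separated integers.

I0 sub r5 <- r1,r5: IF@1 ID@2 stall=0 (-) EX@3 MEM@4 WB@5
I1 sub r1 <- r4,r1: IF@2 ID@3 stall=0 (-) EX@4 MEM@5 WB@6
I2 mul r2 <- r3,r1: IF@3 ID@4 stall=2 (RAW on I1.r1 (WB@6)) EX@7 MEM@8 WB@9
I3 mul r4 <- r2,r1: IF@4 ID@7 stall=2 (RAW on I2.r2 (WB@9)) EX@10 MEM@11 WB@12

Answer: 5 6 9 12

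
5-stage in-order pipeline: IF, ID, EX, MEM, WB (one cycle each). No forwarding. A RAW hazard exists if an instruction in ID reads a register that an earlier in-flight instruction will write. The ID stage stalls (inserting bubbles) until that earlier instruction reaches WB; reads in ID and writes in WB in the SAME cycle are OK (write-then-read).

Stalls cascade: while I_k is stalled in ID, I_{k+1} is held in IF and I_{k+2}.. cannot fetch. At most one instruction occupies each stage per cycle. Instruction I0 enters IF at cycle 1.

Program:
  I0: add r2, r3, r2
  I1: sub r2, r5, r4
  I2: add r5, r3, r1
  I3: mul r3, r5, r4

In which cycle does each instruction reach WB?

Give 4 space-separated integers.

I0 add r2 <- r3,r2: IF@1 ID@2 stall=0 (-) EX@3 MEM@4 WB@5
I1 sub r2 <- r5,r4: IF@2 ID@3 stall=0 (-) EX@4 MEM@5 WB@6
I2 add r5 <- r3,r1: IF@3 ID@4 stall=0 (-) EX@5 MEM@6 WB@7
I3 mul r3 <- r5,r4: IF@4 ID@5 stall=2 (RAW on I2.r5 (WB@7)) EX@8 MEM@9 WB@10

Answer: 5 6 7 10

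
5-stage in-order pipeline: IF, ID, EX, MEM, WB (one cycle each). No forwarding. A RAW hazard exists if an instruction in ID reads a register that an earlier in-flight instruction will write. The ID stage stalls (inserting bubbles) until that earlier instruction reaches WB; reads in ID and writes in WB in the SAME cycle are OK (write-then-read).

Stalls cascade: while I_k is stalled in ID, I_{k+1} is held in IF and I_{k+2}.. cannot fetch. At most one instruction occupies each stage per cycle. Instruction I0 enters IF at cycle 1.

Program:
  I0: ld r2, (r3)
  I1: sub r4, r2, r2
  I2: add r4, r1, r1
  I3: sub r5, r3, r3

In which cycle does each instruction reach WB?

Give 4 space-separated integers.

I0 ld r2 <- r3: IF@1 ID@2 stall=0 (-) EX@3 MEM@4 WB@5
I1 sub r4 <- r2,r2: IF@2 ID@3 stall=2 (RAW on I0.r2 (WB@5)) EX@6 MEM@7 WB@8
I2 add r4 <- r1,r1: IF@3 ID@6 stall=0 (-) EX@7 MEM@8 WB@9
I3 sub r5 <- r3,r3: IF@6 ID@7 stall=0 (-) EX@8 MEM@9 WB@10

Answer: 5 8 9 10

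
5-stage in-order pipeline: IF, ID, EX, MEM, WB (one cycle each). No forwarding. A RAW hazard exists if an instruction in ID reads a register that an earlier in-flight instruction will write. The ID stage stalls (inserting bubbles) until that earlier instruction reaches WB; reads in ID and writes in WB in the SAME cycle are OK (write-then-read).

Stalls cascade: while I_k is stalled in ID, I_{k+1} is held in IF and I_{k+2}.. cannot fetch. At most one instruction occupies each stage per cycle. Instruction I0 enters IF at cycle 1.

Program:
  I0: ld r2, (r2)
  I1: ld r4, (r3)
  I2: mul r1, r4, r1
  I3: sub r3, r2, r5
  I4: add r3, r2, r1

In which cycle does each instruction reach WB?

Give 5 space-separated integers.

I0 ld r2 <- r2: IF@1 ID@2 stall=0 (-) EX@3 MEM@4 WB@5
I1 ld r4 <- r3: IF@2 ID@3 stall=0 (-) EX@4 MEM@5 WB@6
I2 mul r1 <- r4,r1: IF@3 ID@4 stall=2 (RAW on I1.r4 (WB@6)) EX@7 MEM@8 WB@9
I3 sub r3 <- r2,r5: IF@4 ID@7 stall=0 (-) EX@8 MEM@9 WB@10
I4 add r3 <- r2,r1: IF@7 ID@8 stall=1 (RAW on I2.r1 (WB@9)) EX@10 MEM@11 WB@12

Answer: 5 6 9 10 12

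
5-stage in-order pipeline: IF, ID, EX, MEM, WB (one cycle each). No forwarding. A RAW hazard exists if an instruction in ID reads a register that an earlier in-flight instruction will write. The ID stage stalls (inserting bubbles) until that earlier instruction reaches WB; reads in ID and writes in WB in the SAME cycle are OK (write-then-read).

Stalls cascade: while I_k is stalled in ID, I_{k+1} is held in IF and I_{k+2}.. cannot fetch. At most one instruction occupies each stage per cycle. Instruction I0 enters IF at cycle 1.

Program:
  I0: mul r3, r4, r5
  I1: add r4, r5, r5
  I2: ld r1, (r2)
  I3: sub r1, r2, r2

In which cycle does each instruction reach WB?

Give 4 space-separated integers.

I0 mul r3 <- r4,r5: IF@1 ID@2 stall=0 (-) EX@3 MEM@4 WB@5
I1 add r4 <- r5,r5: IF@2 ID@3 stall=0 (-) EX@4 MEM@5 WB@6
I2 ld r1 <- r2: IF@3 ID@4 stall=0 (-) EX@5 MEM@6 WB@7
I3 sub r1 <- r2,r2: IF@4 ID@5 stall=0 (-) EX@6 MEM@7 WB@8

Answer: 5 6 7 8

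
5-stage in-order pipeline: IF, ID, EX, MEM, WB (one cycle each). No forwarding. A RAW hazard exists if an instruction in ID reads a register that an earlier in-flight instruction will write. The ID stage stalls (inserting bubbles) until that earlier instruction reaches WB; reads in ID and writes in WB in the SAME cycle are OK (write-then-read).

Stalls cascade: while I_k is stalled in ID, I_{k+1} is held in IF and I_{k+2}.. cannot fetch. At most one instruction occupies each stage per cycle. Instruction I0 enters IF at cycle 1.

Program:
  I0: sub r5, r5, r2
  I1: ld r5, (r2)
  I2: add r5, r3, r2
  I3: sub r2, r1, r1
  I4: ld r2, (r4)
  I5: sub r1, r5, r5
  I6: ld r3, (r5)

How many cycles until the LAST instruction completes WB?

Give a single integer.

I0 sub r5 <- r5,r2: IF@1 ID@2 stall=0 (-) EX@3 MEM@4 WB@5
I1 ld r5 <- r2: IF@2 ID@3 stall=0 (-) EX@4 MEM@5 WB@6
I2 add r5 <- r3,r2: IF@3 ID@4 stall=0 (-) EX@5 MEM@6 WB@7
I3 sub r2 <- r1,r1: IF@4 ID@5 stall=0 (-) EX@6 MEM@7 WB@8
I4 ld r2 <- r4: IF@5 ID@6 stall=0 (-) EX@7 MEM@8 WB@9
I5 sub r1 <- r5,r5: IF@6 ID@7 stall=0 (-) EX@8 MEM@9 WB@10
I6 ld r3 <- r5: IF@7 ID@8 stall=0 (-) EX@9 MEM@10 WB@11

Answer: 11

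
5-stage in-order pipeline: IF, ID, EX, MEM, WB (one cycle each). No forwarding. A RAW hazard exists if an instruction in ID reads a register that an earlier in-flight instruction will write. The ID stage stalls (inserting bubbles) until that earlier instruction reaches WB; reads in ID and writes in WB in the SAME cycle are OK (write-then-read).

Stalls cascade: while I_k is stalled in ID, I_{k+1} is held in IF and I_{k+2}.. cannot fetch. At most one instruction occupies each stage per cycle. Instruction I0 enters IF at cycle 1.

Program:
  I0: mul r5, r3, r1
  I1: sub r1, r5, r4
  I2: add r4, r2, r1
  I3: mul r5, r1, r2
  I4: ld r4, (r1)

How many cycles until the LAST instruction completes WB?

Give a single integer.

I0 mul r5 <- r3,r1: IF@1 ID@2 stall=0 (-) EX@3 MEM@4 WB@5
I1 sub r1 <- r5,r4: IF@2 ID@3 stall=2 (RAW on I0.r5 (WB@5)) EX@6 MEM@7 WB@8
I2 add r4 <- r2,r1: IF@3 ID@6 stall=2 (RAW on I1.r1 (WB@8)) EX@9 MEM@10 WB@11
I3 mul r5 <- r1,r2: IF@6 ID@9 stall=0 (-) EX@10 MEM@11 WB@12
I4 ld r4 <- r1: IF@9 ID@10 stall=0 (-) EX@11 MEM@12 WB@13

Answer: 13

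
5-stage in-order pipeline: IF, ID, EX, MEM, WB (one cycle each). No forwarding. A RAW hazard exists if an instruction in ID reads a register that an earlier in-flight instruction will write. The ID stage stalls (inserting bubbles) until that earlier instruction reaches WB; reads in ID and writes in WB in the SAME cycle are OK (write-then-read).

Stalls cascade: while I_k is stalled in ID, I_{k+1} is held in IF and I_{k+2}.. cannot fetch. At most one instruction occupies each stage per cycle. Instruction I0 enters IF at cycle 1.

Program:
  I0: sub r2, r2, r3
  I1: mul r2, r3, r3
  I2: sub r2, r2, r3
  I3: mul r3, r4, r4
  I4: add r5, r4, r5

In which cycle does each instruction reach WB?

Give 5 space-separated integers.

Answer: 5 6 9 10 11

Derivation:
I0 sub r2 <- r2,r3: IF@1 ID@2 stall=0 (-) EX@3 MEM@4 WB@5
I1 mul r2 <- r3,r3: IF@2 ID@3 stall=0 (-) EX@4 MEM@5 WB@6
I2 sub r2 <- r2,r3: IF@3 ID@4 stall=2 (RAW on I1.r2 (WB@6)) EX@7 MEM@8 WB@9
I3 mul r3 <- r4,r4: IF@4 ID@7 stall=0 (-) EX@8 MEM@9 WB@10
I4 add r5 <- r4,r5: IF@7 ID@8 stall=0 (-) EX@9 MEM@10 WB@11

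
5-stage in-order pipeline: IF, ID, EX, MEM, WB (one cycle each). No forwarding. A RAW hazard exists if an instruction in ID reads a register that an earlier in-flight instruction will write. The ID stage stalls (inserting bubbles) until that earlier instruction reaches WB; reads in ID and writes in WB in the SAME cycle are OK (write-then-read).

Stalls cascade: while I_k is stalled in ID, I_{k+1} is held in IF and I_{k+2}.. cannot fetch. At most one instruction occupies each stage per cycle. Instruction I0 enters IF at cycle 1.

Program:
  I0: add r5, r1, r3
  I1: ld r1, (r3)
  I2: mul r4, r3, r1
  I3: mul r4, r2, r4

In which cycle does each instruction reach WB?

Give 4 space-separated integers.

Answer: 5 6 9 12

Derivation:
I0 add r5 <- r1,r3: IF@1 ID@2 stall=0 (-) EX@3 MEM@4 WB@5
I1 ld r1 <- r3: IF@2 ID@3 stall=0 (-) EX@4 MEM@5 WB@6
I2 mul r4 <- r3,r1: IF@3 ID@4 stall=2 (RAW on I1.r1 (WB@6)) EX@7 MEM@8 WB@9
I3 mul r4 <- r2,r4: IF@4 ID@7 stall=2 (RAW on I2.r4 (WB@9)) EX@10 MEM@11 WB@12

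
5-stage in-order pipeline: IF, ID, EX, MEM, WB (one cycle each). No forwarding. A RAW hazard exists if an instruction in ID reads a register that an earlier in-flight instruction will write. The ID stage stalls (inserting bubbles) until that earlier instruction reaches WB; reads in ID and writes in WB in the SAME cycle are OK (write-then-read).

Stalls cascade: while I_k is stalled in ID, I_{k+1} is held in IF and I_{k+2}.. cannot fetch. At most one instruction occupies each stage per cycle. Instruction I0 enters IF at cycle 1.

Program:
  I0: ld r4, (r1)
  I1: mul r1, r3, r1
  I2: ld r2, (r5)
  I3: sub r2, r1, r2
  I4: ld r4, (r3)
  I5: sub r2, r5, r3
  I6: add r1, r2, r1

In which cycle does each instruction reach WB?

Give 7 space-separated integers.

I0 ld r4 <- r1: IF@1 ID@2 stall=0 (-) EX@3 MEM@4 WB@5
I1 mul r1 <- r3,r1: IF@2 ID@3 stall=0 (-) EX@4 MEM@5 WB@6
I2 ld r2 <- r5: IF@3 ID@4 stall=0 (-) EX@5 MEM@6 WB@7
I3 sub r2 <- r1,r2: IF@4 ID@5 stall=2 (RAW on I2.r2 (WB@7)) EX@8 MEM@9 WB@10
I4 ld r4 <- r3: IF@5 ID@8 stall=0 (-) EX@9 MEM@10 WB@11
I5 sub r2 <- r5,r3: IF@8 ID@9 stall=0 (-) EX@10 MEM@11 WB@12
I6 add r1 <- r2,r1: IF@9 ID@10 stall=2 (RAW on I5.r2 (WB@12)) EX@13 MEM@14 WB@15

Answer: 5 6 7 10 11 12 15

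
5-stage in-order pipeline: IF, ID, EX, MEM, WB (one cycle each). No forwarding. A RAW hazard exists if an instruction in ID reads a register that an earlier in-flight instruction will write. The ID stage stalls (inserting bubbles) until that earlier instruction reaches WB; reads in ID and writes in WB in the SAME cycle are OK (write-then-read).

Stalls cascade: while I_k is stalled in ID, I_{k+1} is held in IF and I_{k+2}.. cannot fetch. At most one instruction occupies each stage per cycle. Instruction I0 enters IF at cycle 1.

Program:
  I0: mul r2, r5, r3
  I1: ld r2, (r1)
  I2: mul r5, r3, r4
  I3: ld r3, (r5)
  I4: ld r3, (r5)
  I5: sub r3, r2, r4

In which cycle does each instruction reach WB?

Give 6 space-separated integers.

I0 mul r2 <- r5,r3: IF@1 ID@2 stall=0 (-) EX@3 MEM@4 WB@5
I1 ld r2 <- r1: IF@2 ID@3 stall=0 (-) EX@4 MEM@5 WB@6
I2 mul r5 <- r3,r4: IF@3 ID@4 stall=0 (-) EX@5 MEM@6 WB@7
I3 ld r3 <- r5: IF@4 ID@5 stall=2 (RAW on I2.r5 (WB@7)) EX@8 MEM@9 WB@10
I4 ld r3 <- r5: IF@5 ID@8 stall=0 (-) EX@9 MEM@10 WB@11
I5 sub r3 <- r2,r4: IF@8 ID@9 stall=0 (-) EX@10 MEM@11 WB@12

Answer: 5 6 7 10 11 12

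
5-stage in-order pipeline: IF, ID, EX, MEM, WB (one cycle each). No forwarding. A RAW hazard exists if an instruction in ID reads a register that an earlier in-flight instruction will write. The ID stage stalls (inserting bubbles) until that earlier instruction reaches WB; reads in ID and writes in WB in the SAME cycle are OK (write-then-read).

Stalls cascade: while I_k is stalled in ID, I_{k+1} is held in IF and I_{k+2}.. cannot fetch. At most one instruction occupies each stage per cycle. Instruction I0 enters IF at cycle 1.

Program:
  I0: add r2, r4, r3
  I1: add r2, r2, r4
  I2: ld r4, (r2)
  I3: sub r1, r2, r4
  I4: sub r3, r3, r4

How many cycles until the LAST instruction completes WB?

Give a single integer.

I0 add r2 <- r4,r3: IF@1 ID@2 stall=0 (-) EX@3 MEM@4 WB@5
I1 add r2 <- r2,r4: IF@2 ID@3 stall=2 (RAW on I0.r2 (WB@5)) EX@6 MEM@7 WB@8
I2 ld r4 <- r2: IF@3 ID@6 stall=2 (RAW on I1.r2 (WB@8)) EX@9 MEM@10 WB@11
I3 sub r1 <- r2,r4: IF@6 ID@9 stall=2 (RAW on I2.r4 (WB@11)) EX@12 MEM@13 WB@14
I4 sub r3 <- r3,r4: IF@9 ID@12 stall=0 (-) EX@13 MEM@14 WB@15

Answer: 15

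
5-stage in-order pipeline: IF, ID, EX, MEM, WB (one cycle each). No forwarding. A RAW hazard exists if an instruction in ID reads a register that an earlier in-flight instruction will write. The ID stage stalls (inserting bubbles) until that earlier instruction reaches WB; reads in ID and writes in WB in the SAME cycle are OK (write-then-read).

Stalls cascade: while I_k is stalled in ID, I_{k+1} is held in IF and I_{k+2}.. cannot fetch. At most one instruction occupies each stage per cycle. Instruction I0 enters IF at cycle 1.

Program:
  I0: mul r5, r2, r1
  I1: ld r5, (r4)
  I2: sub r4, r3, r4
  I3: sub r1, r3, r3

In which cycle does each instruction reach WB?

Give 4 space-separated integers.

I0 mul r5 <- r2,r1: IF@1 ID@2 stall=0 (-) EX@3 MEM@4 WB@5
I1 ld r5 <- r4: IF@2 ID@3 stall=0 (-) EX@4 MEM@5 WB@6
I2 sub r4 <- r3,r4: IF@3 ID@4 stall=0 (-) EX@5 MEM@6 WB@7
I3 sub r1 <- r3,r3: IF@4 ID@5 stall=0 (-) EX@6 MEM@7 WB@8

Answer: 5 6 7 8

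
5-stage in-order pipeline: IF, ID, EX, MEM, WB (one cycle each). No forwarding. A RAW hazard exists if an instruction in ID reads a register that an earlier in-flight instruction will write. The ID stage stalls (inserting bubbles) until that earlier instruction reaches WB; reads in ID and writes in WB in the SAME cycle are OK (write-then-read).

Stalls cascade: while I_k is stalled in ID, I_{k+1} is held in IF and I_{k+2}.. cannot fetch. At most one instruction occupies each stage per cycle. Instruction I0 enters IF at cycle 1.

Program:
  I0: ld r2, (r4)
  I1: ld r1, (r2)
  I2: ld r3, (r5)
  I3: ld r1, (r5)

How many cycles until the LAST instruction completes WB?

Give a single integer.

I0 ld r2 <- r4: IF@1 ID@2 stall=0 (-) EX@3 MEM@4 WB@5
I1 ld r1 <- r2: IF@2 ID@3 stall=2 (RAW on I0.r2 (WB@5)) EX@6 MEM@7 WB@8
I2 ld r3 <- r5: IF@3 ID@6 stall=0 (-) EX@7 MEM@8 WB@9
I3 ld r1 <- r5: IF@6 ID@7 stall=0 (-) EX@8 MEM@9 WB@10

Answer: 10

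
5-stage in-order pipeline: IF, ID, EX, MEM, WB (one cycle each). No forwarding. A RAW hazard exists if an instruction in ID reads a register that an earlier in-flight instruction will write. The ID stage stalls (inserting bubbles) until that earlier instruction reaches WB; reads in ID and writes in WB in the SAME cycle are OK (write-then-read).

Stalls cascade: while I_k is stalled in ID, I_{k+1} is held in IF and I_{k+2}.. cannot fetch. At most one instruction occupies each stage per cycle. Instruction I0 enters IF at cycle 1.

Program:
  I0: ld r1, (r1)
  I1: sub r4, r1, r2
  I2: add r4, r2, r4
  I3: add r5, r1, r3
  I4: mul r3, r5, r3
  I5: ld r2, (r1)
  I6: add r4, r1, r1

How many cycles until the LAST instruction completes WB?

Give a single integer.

I0 ld r1 <- r1: IF@1 ID@2 stall=0 (-) EX@3 MEM@4 WB@5
I1 sub r4 <- r1,r2: IF@2 ID@3 stall=2 (RAW on I0.r1 (WB@5)) EX@6 MEM@7 WB@8
I2 add r4 <- r2,r4: IF@3 ID@6 stall=2 (RAW on I1.r4 (WB@8)) EX@9 MEM@10 WB@11
I3 add r5 <- r1,r3: IF@6 ID@9 stall=0 (-) EX@10 MEM@11 WB@12
I4 mul r3 <- r5,r3: IF@9 ID@10 stall=2 (RAW on I3.r5 (WB@12)) EX@13 MEM@14 WB@15
I5 ld r2 <- r1: IF@10 ID@13 stall=0 (-) EX@14 MEM@15 WB@16
I6 add r4 <- r1,r1: IF@13 ID@14 stall=0 (-) EX@15 MEM@16 WB@17

Answer: 17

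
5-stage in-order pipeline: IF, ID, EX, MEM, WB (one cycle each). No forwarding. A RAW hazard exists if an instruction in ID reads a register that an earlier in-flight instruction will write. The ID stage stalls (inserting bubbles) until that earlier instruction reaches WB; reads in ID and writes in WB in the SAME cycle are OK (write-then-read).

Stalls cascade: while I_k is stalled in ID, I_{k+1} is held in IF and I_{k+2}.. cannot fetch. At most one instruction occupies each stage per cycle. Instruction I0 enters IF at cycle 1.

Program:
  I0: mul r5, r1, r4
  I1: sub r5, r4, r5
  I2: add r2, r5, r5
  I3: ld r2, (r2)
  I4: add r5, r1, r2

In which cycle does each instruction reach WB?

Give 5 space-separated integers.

I0 mul r5 <- r1,r4: IF@1 ID@2 stall=0 (-) EX@3 MEM@4 WB@5
I1 sub r5 <- r4,r5: IF@2 ID@3 stall=2 (RAW on I0.r5 (WB@5)) EX@6 MEM@7 WB@8
I2 add r2 <- r5,r5: IF@3 ID@6 stall=2 (RAW on I1.r5 (WB@8)) EX@9 MEM@10 WB@11
I3 ld r2 <- r2: IF@6 ID@9 stall=2 (RAW on I2.r2 (WB@11)) EX@12 MEM@13 WB@14
I4 add r5 <- r1,r2: IF@9 ID@12 stall=2 (RAW on I3.r2 (WB@14)) EX@15 MEM@16 WB@17

Answer: 5 8 11 14 17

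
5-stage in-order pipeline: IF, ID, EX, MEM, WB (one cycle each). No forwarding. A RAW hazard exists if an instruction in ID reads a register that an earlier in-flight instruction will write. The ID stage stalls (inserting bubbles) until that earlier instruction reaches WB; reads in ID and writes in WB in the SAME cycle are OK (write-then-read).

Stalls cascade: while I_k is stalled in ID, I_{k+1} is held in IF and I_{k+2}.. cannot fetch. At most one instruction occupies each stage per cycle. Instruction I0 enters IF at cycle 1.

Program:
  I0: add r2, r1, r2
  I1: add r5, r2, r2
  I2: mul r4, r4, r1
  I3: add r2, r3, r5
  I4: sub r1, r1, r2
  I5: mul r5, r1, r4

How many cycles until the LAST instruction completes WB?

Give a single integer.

I0 add r2 <- r1,r2: IF@1 ID@2 stall=0 (-) EX@3 MEM@4 WB@5
I1 add r5 <- r2,r2: IF@2 ID@3 stall=2 (RAW on I0.r2 (WB@5)) EX@6 MEM@7 WB@8
I2 mul r4 <- r4,r1: IF@3 ID@6 stall=0 (-) EX@7 MEM@8 WB@9
I3 add r2 <- r3,r5: IF@6 ID@7 stall=1 (RAW on I1.r5 (WB@8)) EX@9 MEM@10 WB@11
I4 sub r1 <- r1,r2: IF@7 ID@9 stall=2 (RAW on I3.r2 (WB@11)) EX@12 MEM@13 WB@14
I5 mul r5 <- r1,r4: IF@9 ID@12 stall=2 (RAW on I4.r1 (WB@14)) EX@15 MEM@16 WB@17

Answer: 17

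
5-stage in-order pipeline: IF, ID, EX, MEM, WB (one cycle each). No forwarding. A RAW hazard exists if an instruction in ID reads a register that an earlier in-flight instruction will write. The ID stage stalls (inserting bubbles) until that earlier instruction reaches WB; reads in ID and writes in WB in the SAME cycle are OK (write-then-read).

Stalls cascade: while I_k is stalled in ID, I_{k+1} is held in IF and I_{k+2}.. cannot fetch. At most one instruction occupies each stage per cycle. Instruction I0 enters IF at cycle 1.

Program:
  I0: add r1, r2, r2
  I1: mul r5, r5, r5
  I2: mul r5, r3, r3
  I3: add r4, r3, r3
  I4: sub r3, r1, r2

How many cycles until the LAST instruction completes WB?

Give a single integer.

Answer: 9

Derivation:
I0 add r1 <- r2,r2: IF@1 ID@2 stall=0 (-) EX@3 MEM@4 WB@5
I1 mul r5 <- r5,r5: IF@2 ID@3 stall=0 (-) EX@4 MEM@5 WB@6
I2 mul r5 <- r3,r3: IF@3 ID@4 stall=0 (-) EX@5 MEM@6 WB@7
I3 add r4 <- r3,r3: IF@4 ID@5 stall=0 (-) EX@6 MEM@7 WB@8
I4 sub r3 <- r1,r2: IF@5 ID@6 stall=0 (-) EX@7 MEM@8 WB@9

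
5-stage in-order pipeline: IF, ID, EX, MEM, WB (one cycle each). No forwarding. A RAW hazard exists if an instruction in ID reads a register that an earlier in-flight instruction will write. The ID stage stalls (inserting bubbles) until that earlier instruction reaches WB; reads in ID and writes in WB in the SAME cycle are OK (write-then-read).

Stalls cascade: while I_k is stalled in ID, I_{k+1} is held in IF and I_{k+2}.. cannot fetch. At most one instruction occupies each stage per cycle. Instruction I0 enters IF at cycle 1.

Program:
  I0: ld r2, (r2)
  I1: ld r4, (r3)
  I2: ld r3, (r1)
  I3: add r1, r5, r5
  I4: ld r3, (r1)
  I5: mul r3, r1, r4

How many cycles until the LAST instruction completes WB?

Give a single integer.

Answer: 12

Derivation:
I0 ld r2 <- r2: IF@1 ID@2 stall=0 (-) EX@3 MEM@4 WB@5
I1 ld r4 <- r3: IF@2 ID@3 stall=0 (-) EX@4 MEM@5 WB@6
I2 ld r3 <- r1: IF@3 ID@4 stall=0 (-) EX@5 MEM@6 WB@7
I3 add r1 <- r5,r5: IF@4 ID@5 stall=0 (-) EX@6 MEM@7 WB@8
I4 ld r3 <- r1: IF@5 ID@6 stall=2 (RAW on I3.r1 (WB@8)) EX@9 MEM@10 WB@11
I5 mul r3 <- r1,r4: IF@6 ID@9 stall=0 (-) EX@10 MEM@11 WB@12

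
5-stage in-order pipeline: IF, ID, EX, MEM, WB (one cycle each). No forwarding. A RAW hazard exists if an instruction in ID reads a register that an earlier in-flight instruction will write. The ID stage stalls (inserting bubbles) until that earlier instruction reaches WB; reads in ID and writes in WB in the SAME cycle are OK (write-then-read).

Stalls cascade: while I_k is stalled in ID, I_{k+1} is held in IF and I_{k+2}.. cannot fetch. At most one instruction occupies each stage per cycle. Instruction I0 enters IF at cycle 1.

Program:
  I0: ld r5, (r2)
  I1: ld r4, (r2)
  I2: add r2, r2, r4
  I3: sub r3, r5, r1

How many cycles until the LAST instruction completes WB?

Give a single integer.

Answer: 10

Derivation:
I0 ld r5 <- r2: IF@1 ID@2 stall=0 (-) EX@3 MEM@4 WB@5
I1 ld r4 <- r2: IF@2 ID@3 stall=0 (-) EX@4 MEM@5 WB@6
I2 add r2 <- r2,r4: IF@3 ID@4 stall=2 (RAW on I1.r4 (WB@6)) EX@7 MEM@8 WB@9
I3 sub r3 <- r5,r1: IF@4 ID@7 stall=0 (-) EX@8 MEM@9 WB@10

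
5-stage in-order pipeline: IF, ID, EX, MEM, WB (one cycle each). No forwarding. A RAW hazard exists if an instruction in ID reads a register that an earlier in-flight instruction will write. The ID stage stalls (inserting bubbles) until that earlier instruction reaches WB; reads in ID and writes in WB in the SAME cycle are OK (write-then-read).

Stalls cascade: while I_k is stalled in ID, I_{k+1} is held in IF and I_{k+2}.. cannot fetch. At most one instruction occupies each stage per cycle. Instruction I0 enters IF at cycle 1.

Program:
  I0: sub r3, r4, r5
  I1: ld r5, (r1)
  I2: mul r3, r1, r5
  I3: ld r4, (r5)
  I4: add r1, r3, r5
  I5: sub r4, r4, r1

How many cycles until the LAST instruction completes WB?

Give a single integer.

I0 sub r3 <- r4,r5: IF@1 ID@2 stall=0 (-) EX@3 MEM@4 WB@5
I1 ld r5 <- r1: IF@2 ID@3 stall=0 (-) EX@4 MEM@5 WB@6
I2 mul r3 <- r1,r5: IF@3 ID@4 stall=2 (RAW on I1.r5 (WB@6)) EX@7 MEM@8 WB@9
I3 ld r4 <- r5: IF@4 ID@7 stall=0 (-) EX@8 MEM@9 WB@10
I4 add r1 <- r3,r5: IF@7 ID@8 stall=1 (RAW on I2.r3 (WB@9)) EX@10 MEM@11 WB@12
I5 sub r4 <- r4,r1: IF@8 ID@10 stall=2 (RAW on I4.r1 (WB@12)) EX@13 MEM@14 WB@15

Answer: 15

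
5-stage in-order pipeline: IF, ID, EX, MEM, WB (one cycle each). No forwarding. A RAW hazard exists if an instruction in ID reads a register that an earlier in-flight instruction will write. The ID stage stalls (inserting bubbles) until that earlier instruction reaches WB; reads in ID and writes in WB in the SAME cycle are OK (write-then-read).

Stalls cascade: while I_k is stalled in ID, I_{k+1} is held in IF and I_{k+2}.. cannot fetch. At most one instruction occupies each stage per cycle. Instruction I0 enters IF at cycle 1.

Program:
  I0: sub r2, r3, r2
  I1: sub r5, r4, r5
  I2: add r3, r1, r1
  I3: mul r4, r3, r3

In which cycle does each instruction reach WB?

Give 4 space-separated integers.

Answer: 5 6 7 10

Derivation:
I0 sub r2 <- r3,r2: IF@1 ID@2 stall=0 (-) EX@3 MEM@4 WB@5
I1 sub r5 <- r4,r5: IF@2 ID@3 stall=0 (-) EX@4 MEM@5 WB@6
I2 add r3 <- r1,r1: IF@3 ID@4 stall=0 (-) EX@5 MEM@6 WB@7
I3 mul r4 <- r3,r3: IF@4 ID@5 stall=2 (RAW on I2.r3 (WB@7)) EX@8 MEM@9 WB@10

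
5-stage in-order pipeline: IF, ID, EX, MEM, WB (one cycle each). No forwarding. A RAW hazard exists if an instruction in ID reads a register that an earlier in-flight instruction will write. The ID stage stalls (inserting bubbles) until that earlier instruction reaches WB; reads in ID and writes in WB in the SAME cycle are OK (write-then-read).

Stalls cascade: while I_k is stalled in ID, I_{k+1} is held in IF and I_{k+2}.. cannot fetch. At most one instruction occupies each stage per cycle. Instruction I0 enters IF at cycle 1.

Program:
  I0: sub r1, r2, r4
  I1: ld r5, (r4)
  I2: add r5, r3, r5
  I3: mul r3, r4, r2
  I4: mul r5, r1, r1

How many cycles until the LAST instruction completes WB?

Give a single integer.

I0 sub r1 <- r2,r4: IF@1 ID@2 stall=0 (-) EX@3 MEM@4 WB@5
I1 ld r5 <- r4: IF@2 ID@3 stall=0 (-) EX@4 MEM@5 WB@6
I2 add r5 <- r3,r5: IF@3 ID@4 stall=2 (RAW on I1.r5 (WB@6)) EX@7 MEM@8 WB@9
I3 mul r3 <- r4,r2: IF@4 ID@7 stall=0 (-) EX@8 MEM@9 WB@10
I4 mul r5 <- r1,r1: IF@7 ID@8 stall=0 (-) EX@9 MEM@10 WB@11

Answer: 11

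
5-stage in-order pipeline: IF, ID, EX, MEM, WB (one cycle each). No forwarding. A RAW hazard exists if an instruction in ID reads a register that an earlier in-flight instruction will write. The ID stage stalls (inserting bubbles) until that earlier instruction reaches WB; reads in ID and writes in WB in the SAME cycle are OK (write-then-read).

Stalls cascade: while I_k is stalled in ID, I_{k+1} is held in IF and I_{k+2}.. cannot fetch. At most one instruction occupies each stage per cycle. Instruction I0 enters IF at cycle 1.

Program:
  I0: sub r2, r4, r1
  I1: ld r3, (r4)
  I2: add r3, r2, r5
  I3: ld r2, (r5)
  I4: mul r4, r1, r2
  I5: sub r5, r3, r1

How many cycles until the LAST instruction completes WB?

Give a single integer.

Answer: 13

Derivation:
I0 sub r2 <- r4,r1: IF@1 ID@2 stall=0 (-) EX@3 MEM@4 WB@5
I1 ld r3 <- r4: IF@2 ID@3 stall=0 (-) EX@4 MEM@5 WB@6
I2 add r3 <- r2,r5: IF@3 ID@4 stall=1 (RAW on I0.r2 (WB@5)) EX@6 MEM@7 WB@8
I3 ld r2 <- r5: IF@4 ID@6 stall=0 (-) EX@7 MEM@8 WB@9
I4 mul r4 <- r1,r2: IF@6 ID@7 stall=2 (RAW on I3.r2 (WB@9)) EX@10 MEM@11 WB@12
I5 sub r5 <- r3,r1: IF@7 ID@10 stall=0 (-) EX@11 MEM@12 WB@13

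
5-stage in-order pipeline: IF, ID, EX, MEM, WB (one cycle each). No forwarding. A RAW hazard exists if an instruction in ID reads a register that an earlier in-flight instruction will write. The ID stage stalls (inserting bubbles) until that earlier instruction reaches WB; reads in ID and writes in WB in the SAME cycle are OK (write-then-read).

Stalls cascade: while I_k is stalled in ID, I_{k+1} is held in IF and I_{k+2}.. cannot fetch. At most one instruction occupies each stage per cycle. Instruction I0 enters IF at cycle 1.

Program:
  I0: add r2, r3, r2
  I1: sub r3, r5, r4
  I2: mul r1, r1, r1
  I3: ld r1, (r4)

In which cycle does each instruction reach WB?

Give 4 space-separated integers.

I0 add r2 <- r3,r2: IF@1 ID@2 stall=0 (-) EX@3 MEM@4 WB@5
I1 sub r3 <- r5,r4: IF@2 ID@3 stall=0 (-) EX@4 MEM@5 WB@6
I2 mul r1 <- r1,r1: IF@3 ID@4 stall=0 (-) EX@5 MEM@6 WB@7
I3 ld r1 <- r4: IF@4 ID@5 stall=0 (-) EX@6 MEM@7 WB@8

Answer: 5 6 7 8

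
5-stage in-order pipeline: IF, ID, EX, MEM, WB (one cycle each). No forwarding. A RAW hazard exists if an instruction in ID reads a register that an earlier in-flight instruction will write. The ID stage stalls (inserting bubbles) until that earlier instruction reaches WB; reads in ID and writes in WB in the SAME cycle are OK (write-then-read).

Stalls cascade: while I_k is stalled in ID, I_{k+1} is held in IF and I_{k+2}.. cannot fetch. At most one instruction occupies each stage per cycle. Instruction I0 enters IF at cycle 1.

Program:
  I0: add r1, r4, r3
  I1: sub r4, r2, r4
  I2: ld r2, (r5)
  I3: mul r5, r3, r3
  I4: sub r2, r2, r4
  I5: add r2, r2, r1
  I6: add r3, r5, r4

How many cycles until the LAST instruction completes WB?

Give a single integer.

Answer: 14

Derivation:
I0 add r1 <- r4,r3: IF@1 ID@2 stall=0 (-) EX@3 MEM@4 WB@5
I1 sub r4 <- r2,r4: IF@2 ID@3 stall=0 (-) EX@4 MEM@5 WB@6
I2 ld r2 <- r5: IF@3 ID@4 stall=0 (-) EX@5 MEM@6 WB@7
I3 mul r5 <- r3,r3: IF@4 ID@5 stall=0 (-) EX@6 MEM@7 WB@8
I4 sub r2 <- r2,r4: IF@5 ID@6 stall=1 (RAW on I2.r2 (WB@7)) EX@8 MEM@9 WB@10
I5 add r2 <- r2,r1: IF@6 ID@8 stall=2 (RAW on I4.r2 (WB@10)) EX@11 MEM@12 WB@13
I6 add r3 <- r5,r4: IF@8 ID@11 stall=0 (-) EX@12 MEM@13 WB@14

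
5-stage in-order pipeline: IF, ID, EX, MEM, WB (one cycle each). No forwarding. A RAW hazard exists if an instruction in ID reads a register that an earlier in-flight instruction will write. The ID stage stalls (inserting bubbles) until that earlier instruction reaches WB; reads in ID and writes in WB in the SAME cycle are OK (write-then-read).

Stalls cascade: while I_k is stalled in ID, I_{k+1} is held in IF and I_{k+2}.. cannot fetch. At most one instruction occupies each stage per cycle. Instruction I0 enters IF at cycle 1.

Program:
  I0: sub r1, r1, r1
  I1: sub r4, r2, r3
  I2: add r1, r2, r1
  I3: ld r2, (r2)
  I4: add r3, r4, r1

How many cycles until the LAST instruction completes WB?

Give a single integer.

Answer: 11

Derivation:
I0 sub r1 <- r1,r1: IF@1 ID@2 stall=0 (-) EX@3 MEM@4 WB@5
I1 sub r4 <- r2,r3: IF@2 ID@3 stall=0 (-) EX@4 MEM@5 WB@6
I2 add r1 <- r2,r1: IF@3 ID@4 stall=1 (RAW on I0.r1 (WB@5)) EX@6 MEM@7 WB@8
I3 ld r2 <- r2: IF@4 ID@6 stall=0 (-) EX@7 MEM@8 WB@9
I4 add r3 <- r4,r1: IF@6 ID@7 stall=1 (RAW on I2.r1 (WB@8)) EX@9 MEM@10 WB@11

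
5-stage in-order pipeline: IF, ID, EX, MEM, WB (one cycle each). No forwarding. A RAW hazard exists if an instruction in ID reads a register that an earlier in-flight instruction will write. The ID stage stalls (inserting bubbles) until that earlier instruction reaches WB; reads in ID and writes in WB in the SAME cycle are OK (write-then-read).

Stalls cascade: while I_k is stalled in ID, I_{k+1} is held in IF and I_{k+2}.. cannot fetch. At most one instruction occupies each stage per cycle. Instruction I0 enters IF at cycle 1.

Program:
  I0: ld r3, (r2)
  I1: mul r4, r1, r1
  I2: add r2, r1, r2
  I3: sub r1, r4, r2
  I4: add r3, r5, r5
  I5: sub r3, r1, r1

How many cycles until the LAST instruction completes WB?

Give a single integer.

I0 ld r3 <- r2: IF@1 ID@2 stall=0 (-) EX@3 MEM@4 WB@5
I1 mul r4 <- r1,r1: IF@2 ID@3 stall=0 (-) EX@4 MEM@5 WB@6
I2 add r2 <- r1,r2: IF@3 ID@4 stall=0 (-) EX@5 MEM@6 WB@7
I3 sub r1 <- r4,r2: IF@4 ID@5 stall=2 (RAW on I2.r2 (WB@7)) EX@8 MEM@9 WB@10
I4 add r3 <- r5,r5: IF@5 ID@8 stall=0 (-) EX@9 MEM@10 WB@11
I5 sub r3 <- r1,r1: IF@8 ID@9 stall=1 (RAW on I3.r1 (WB@10)) EX@11 MEM@12 WB@13

Answer: 13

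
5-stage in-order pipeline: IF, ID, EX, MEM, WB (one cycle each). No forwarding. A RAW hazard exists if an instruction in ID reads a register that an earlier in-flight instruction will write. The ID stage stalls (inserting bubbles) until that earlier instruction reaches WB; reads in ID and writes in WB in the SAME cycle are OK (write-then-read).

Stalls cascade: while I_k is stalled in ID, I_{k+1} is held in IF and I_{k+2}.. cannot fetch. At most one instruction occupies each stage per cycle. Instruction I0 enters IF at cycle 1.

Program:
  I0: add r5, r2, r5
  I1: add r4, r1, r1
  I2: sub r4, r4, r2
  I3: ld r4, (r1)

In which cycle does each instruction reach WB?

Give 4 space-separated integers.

I0 add r5 <- r2,r5: IF@1 ID@2 stall=0 (-) EX@3 MEM@4 WB@5
I1 add r4 <- r1,r1: IF@2 ID@3 stall=0 (-) EX@4 MEM@5 WB@6
I2 sub r4 <- r4,r2: IF@3 ID@4 stall=2 (RAW on I1.r4 (WB@6)) EX@7 MEM@8 WB@9
I3 ld r4 <- r1: IF@4 ID@7 stall=0 (-) EX@8 MEM@9 WB@10

Answer: 5 6 9 10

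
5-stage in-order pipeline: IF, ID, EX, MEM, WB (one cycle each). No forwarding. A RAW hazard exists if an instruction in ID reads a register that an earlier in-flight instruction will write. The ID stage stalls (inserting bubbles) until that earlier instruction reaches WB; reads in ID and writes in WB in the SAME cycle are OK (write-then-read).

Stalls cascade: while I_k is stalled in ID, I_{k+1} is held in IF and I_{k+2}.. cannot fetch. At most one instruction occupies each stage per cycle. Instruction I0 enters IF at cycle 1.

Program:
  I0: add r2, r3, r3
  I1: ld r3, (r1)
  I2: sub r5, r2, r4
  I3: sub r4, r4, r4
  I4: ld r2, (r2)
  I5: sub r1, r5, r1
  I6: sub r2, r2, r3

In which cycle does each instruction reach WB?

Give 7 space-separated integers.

I0 add r2 <- r3,r3: IF@1 ID@2 stall=0 (-) EX@3 MEM@4 WB@5
I1 ld r3 <- r1: IF@2 ID@3 stall=0 (-) EX@4 MEM@5 WB@6
I2 sub r5 <- r2,r4: IF@3 ID@4 stall=1 (RAW on I0.r2 (WB@5)) EX@6 MEM@7 WB@8
I3 sub r4 <- r4,r4: IF@4 ID@6 stall=0 (-) EX@7 MEM@8 WB@9
I4 ld r2 <- r2: IF@6 ID@7 stall=0 (-) EX@8 MEM@9 WB@10
I5 sub r1 <- r5,r1: IF@7 ID@8 stall=0 (-) EX@9 MEM@10 WB@11
I6 sub r2 <- r2,r3: IF@8 ID@9 stall=1 (RAW on I4.r2 (WB@10)) EX@11 MEM@12 WB@13

Answer: 5 6 8 9 10 11 13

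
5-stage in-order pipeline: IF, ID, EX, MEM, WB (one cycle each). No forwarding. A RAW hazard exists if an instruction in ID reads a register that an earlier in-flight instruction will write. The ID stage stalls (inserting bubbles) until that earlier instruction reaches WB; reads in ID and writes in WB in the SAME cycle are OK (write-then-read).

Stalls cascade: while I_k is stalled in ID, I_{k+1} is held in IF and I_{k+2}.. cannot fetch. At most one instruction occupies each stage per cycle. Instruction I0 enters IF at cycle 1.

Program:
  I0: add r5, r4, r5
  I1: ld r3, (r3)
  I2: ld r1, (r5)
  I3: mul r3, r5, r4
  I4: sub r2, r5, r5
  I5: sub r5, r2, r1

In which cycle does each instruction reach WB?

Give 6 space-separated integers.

I0 add r5 <- r4,r5: IF@1 ID@2 stall=0 (-) EX@3 MEM@4 WB@5
I1 ld r3 <- r3: IF@2 ID@3 stall=0 (-) EX@4 MEM@5 WB@6
I2 ld r1 <- r5: IF@3 ID@4 stall=1 (RAW on I0.r5 (WB@5)) EX@6 MEM@7 WB@8
I3 mul r3 <- r5,r4: IF@4 ID@6 stall=0 (-) EX@7 MEM@8 WB@9
I4 sub r2 <- r5,r5: IF@6 ID@7 stall=0 (-) EX@8 MEM@9 WB@10
I5 sub r5 <- r2,r1: IF@7 ID@8 stall=2 (RAW on I4.r2 (WB@10)) EX@11 MEM@12 WB@13

Answer: 5 6 8 9 10 13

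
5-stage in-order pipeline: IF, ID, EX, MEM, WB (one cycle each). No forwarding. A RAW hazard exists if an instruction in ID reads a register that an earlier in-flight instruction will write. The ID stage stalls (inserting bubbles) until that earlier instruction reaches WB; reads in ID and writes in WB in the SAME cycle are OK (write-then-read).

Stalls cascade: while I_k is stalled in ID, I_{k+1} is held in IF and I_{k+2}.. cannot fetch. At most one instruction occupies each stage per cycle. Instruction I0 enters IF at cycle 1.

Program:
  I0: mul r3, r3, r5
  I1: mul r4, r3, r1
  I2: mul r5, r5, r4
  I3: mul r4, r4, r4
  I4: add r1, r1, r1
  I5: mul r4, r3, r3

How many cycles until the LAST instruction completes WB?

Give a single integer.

Answer: 14

Derivation:
I0 mul r3 <- r3,r5: IF@1 ID@2 stall=0 (-) EX@3 MEM@4 WB@5
I1 mul r4 <- r3,r1: IF@2 ID@3 stall=2 (RAW on I0.r3 (WB@5)) EX@6 MEM@7 WB@8
I2 mul r5 <- r5,r4: IF@3 ID@6 stall=2 (RAW on I1.r4 (WB@8)) EX@9 MEM@10 WB@11
I3 mul r4 <- r4,r4: IF@6 ID@9 stall=0 (-) EX@10 MEM@11 WB@12
I4 add r1 <- r1,r1: IF@9 ID@10 stall=0 (-) EX@11 MEM@12 WB@13
I5 mul r4 <- r3,r3: IF@10 ID@11 stall=0 (-) EX@12 MEM@13 WB@14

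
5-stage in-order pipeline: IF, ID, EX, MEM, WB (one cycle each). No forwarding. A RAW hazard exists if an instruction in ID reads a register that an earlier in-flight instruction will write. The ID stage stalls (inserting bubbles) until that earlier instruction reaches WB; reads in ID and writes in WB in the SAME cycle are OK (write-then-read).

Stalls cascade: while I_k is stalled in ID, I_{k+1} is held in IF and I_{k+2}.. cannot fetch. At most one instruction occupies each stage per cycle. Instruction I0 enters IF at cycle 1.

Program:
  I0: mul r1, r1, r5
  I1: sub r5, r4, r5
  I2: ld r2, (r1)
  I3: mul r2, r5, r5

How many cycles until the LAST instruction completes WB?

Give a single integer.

Answer: 9

Derivation:
I0 mul r1 <- r1,r5: IF@1 ID@2 stall=0 (-) EX@3 MEM@4 WB@5
I1 sub r5 <- r4,r5: IF@2 ID@3 stall=0 (-) EX@4 MEM@5 WB@6
I2 ld r2 <- r1: IF@3 ID@4 stall=1 (RAW on I0.r1 (WB@5)) EX@6 MEM@7 WB@8
I3 mul r2 <- r5,r5: IF@4 ID@6 stall=0 (-) EX@7 MEM@8 WB@9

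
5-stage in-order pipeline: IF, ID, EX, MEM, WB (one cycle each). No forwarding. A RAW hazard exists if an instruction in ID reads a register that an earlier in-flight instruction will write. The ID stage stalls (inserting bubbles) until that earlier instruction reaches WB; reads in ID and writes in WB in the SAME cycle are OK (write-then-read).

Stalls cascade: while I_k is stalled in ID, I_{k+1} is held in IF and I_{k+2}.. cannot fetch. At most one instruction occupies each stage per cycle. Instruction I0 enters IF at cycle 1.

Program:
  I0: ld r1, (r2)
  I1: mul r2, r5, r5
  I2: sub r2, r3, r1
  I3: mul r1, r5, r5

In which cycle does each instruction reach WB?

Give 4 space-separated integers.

I0 ld r1 <- r2: IF@1 ID@2 stall=0 (-) EX@3 MEM@4 WB@5
I1 mul r2 <- r5,r5: IF@2 ID@3 stall=0 (-) EX@4 MEM@5 WB@6
I2 sub r2 <- r3,r1: IF@3 ID@4 stall=1 (RAW on I0.r1 (WB@5)) EX@6 MEM@7 WB@8
I3 mul r1 <- r5,r5: IF@4 ID@6 stall=0 (-) EX@7 MEM@8 WB@9

Answer: 5 6 8 9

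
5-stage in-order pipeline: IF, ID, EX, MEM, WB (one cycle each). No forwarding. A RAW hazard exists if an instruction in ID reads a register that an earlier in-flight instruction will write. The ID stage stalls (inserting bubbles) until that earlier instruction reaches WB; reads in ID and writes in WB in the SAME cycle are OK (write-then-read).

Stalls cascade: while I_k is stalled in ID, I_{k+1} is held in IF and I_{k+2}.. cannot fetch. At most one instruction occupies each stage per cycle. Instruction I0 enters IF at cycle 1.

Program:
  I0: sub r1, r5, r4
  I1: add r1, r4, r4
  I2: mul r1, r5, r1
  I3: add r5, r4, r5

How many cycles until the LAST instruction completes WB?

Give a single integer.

Answer: 10

Derivation:
I0 sub r1 <- r5,r4: IF@1 ID@2 stall=0 (-) EX@3 MEM@4 WB@5
I1 add r1 <- r4,r4: IF@2 ID@3 stall=0 (-) EX@4 MEM@5 WB@6
I2 mul r1 <- r5,r1: IF@3 ID@4 stall=2 (RAW on I1.r1 (WB@6)) EX@7 MEM@8 WB@9
I3 add r5 <- r4,r5: IF@4 ID@7 stall=0 (-) EX@8 MEM@9 WB@10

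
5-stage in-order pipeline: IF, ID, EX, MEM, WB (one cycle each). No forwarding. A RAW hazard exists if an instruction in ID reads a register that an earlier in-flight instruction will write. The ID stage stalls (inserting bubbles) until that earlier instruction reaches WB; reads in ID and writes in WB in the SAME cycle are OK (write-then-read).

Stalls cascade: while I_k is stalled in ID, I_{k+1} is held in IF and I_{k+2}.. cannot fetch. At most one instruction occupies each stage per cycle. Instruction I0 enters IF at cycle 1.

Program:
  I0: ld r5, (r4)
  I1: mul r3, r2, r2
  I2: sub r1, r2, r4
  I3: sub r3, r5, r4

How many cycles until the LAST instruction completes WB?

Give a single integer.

I0 ld r5 <- r4: IF@1 ID@2 stall=0 (-) EX@3 MEM@4 WB@5
I1 mul r3 <- r2,r2: IF@2 ID@3 stall=0 (-) EX@4 MEM@5 WB@6
I2 sub r1 <- r2,r4: IF@3 ID@4 stall=0 (-) EX@5 MEM@6 WB@7
I3 sub r3 <- r5,r4: IF@4 ID@5 stall=0 (-) EX@6 MEM@7 WB@8

Answer: 8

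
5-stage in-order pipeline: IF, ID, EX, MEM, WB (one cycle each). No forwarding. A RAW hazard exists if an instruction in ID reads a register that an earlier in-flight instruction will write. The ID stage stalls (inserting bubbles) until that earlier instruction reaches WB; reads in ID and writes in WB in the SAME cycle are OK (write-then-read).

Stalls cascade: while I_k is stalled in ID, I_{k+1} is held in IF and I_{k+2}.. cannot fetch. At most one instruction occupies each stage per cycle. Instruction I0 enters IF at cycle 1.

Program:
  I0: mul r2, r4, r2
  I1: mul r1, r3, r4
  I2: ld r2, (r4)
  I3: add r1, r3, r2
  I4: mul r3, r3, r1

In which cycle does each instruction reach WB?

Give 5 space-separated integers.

Answer: 5 6 7 10 13

Derivation:
I0 mul r2 <- r4,r2: IF@1 ID@2 stall=0 (-) EX@3 MEM@4 WB@5
I1 mul r1 <- r3,r4: IF@2 ID@3 stall=0 (-) EX@4 MEM@5 WB@6
I2 ld r2 <- r4: IF@3 ID@4 stall=0 (-) EX@5 MEM@6 WB@7
I3 add r1 <- r3,r2: IF@4 ID@5 stall=2 (RAW on I2.r2 (WB@7)) EX@8 MEM@9 WB@10
I4 mul r3 <- r3,r1: IF@5 ID@8 stall=2 (RAW on I3.r1 (WB@10)) EX@11 MEM@12 WB@13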